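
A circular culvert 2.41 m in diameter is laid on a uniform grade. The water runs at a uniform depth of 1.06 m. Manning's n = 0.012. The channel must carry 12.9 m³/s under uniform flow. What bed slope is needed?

For a circular section of diameter D = 2.41 m at depth y = 1.06 m, the central angle is θ = 2 arccos(1 − 2y/D) = 2.9 rad. Then A = (D²/8)(θ − sin θ) = 1.932 m² and P = Dθ/2 = 3.495 m.
Hydraulic radius R = A/P = 1.932/3.495 = 0.5529 m.
From Manning's equation, S = [nQ / (1 A R^(2/3))]² = [0.012 × 12.9 / (1 × 1.932 × 0.5529^(2/3))]² = 0.0141.

S = 0.0141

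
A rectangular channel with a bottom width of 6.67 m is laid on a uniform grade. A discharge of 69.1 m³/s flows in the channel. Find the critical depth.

y_c = 2.22 m

For a rectangular channel, critical depth y_c = (q²/g)^(1/3) where q = Q/b = 69.1/6.67 = 10.36 m²/s.
So y_c = (10.36²/9.81)^(1/3) = 2.22 m.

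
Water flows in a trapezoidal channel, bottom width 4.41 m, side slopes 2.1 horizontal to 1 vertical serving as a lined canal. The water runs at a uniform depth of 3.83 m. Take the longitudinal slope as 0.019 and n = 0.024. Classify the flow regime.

supercritical

With bottom width b = 4.41 m and side slope z = 2.1: A = (b + zy)y = (4.41 + 2.1×3.83)×3.83 = 47.69 m²; P = b + 2y√(1+z²) = 4.41 + 2×3.83×2.326 = 22.23 m.
Hydraulic radius R = A/P = 47.69/22.23 = 2.146 m.
V = (1/n) R^(2/3) √S = (1/0.024) × 2.146^(2/3) × √0.019 = 9.555 m/s. Hydraulic depth D_h = A/T = 47.69/20.5 = 2.327 m.
Froude number Fr = V/√(g·D_h) = 9.555/√(9.81×2.327) = 2, which is greater than 1, so the flow is supercritical.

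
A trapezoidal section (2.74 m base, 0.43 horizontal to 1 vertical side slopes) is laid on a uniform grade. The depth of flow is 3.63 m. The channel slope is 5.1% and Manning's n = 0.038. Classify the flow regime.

With bottom width b = 2.74 m and side slope z = 0.43: A = (b + zy)y = (2.74 + 0.43×3.63)×3.63 = 15.61 m²; P = b + 2y√(1+z²) = 2.74 + 2×3.63×1.089 = 10.64 m.
Hydraulic radius R = A/P = 15.61/10.64 = 1.467 m.
V = (1/n) R^(2/3) √S = (1/0.038) × 1.467^(2/3) × √0.051 = 7.673 m/s. Hydraulic depth D_h = A/T = 15.61/5.862 = 2.663 m.
Froude number Fr = V/√(g·D_h) = 7.673/√(9.81×2.663) = 1.5, which is greater than 1, so the flow is supercritical.

supercritical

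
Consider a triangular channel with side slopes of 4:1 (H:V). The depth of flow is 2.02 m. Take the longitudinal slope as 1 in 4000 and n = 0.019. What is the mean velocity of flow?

For a triangular section with side slope z = 4: A = zy² = 4×2.02² = 16.32 m²; P = 2y√(1+z²) = 2×2.02×4.123 = 16.66 m.
Hydraulic radius R = A/P = 16.32/16.66 = 0.9798 m.
From Manning's equation, V = (1/n) R^(2/3) S^(1/2) = (1/0.019) × 0.9798^(2/3) × 0.00025^(1/2) = 0.821 m/s.

V = 0.821 m/s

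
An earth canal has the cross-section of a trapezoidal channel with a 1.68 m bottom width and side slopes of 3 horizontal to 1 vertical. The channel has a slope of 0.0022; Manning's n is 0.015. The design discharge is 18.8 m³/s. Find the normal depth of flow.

y_n = 1.31 m

Manning's equation rearranged: A R^(2/3) = nQ / (1·√S) = 0.015 × 18.8 / (√0.0022) = 6.012.
At y = 1.12 m: A R^(2/3) = 4.21 — too small.
At y = 1.31 m: A R^(2/3) = 5.999 — close enough.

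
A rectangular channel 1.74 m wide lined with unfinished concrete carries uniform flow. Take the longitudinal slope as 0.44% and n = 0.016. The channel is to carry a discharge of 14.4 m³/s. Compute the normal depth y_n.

Manning's equation rearranged: A R^(2/3) = nQ / (1·√S) = 0.016 × 14.4 / (√0.0044) = 3.473.
Try y = 3.31 m: A R^(2/3) = 4.493 — over.
Try y = 2.06 m: A R^(2/3) = 2.583 — short.
Try y = 2.65 m: A R^(2/3) = 3.478 — ≈ 3.473.

y_n = 2.65 m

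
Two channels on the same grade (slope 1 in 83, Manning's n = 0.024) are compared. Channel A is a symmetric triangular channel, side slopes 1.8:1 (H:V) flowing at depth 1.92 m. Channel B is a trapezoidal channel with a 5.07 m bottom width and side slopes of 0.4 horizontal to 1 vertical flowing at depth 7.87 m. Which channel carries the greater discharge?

Channel A: For a triangular section with side slope z = 1.8: A = zy² = 1.8×1.92² = 6.636 m²; P = 2y√(1+z²) = 2×1.92×2.059 = 7.907 m. Hydraulic radius R = A/P = 6.636/7.907 = 0.8392 m. Q_A = (1/0.024)·6.636·0.8392^(2/3)·√0.01205 = 27 m³/s.
Channel B: With bottom width b = 5.07 m and side slope z = 0.4: A = (b + zy)y = (5.07 + 0.4×7.87)×7.87 = 64.68 m²; P = b + 2y√(1+z²) = 5.07 + 2×7.87×1.077 = 22.02 m. Hydraulic radius R = A/P = 64.68/22.02 = 2.937 m. Q_B = (1/0.024)·64.68·2.937^(2/3)·√0.01205 = 606.6 m³/s.
Q_A = 27 m³/s vs Q_B = 606.6 m³/s, so channel B carries more.

channel B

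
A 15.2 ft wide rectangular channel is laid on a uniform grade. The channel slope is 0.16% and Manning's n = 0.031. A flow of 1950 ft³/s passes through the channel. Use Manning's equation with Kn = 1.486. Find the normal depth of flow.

Manning's equation rearranged: A R^(2/3) = nQ / (1.486·√S) = 0.031 × 1950 / (1.486 × √0.0016) = 1017.
Try y = 15.3 ft: A R^(2/3) = 687 — short.
Try y = 25 ft: A R^(2/3) = 1231 — over.
Try y = 21.2 ft: A R^(2/3) = 1016 — ≈ 1017.

y_n = 21.2 ft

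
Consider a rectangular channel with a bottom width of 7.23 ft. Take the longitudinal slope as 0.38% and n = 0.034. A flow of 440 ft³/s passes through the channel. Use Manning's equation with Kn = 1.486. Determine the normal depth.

Manning's equation rearranged: A R^(2/3) = nQ / (1.486·√S) = 0.034 × 440 / (1.486 × √0.0038) = 163.3.
Try y = 13.1 ft: A R^(2/3) = 189.6 — over.
Try y = 9.32 ft: A R^(2/3) = 127.6 — short.
Try y = 11.5 ft: A R^(2/3) = 163.2 — matches.

y_n = 11.5 ft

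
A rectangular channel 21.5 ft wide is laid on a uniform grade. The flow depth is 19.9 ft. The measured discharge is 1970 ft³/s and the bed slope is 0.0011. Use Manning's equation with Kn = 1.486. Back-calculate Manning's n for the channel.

Flow area A = b·y = 21.5 × 19.9 = 427.8 ft². Wetted perimeter P = b + 2y = 21.5 + 2×19.9 = 61.3 ft.
Hydraulic radius R = A/P = 427.8/61.3 = 6.98 ft.
Rearranging Manning's equation: n = (1.486/Q) A R^(2/3) S^(1/2) = (1.486/1970) × 427.8 × 6.98^(2/3) × √0.0011 = 0.0391.

n = 0.0391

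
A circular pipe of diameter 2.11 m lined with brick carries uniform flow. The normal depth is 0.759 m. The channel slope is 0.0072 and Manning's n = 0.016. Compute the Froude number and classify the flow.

For a circular section of diameter D = 2.11 m at depth y = 0.759 m, the central angle is θ = 2 arccos(1 − 2y/D) = 2.573 rad. Then A = (D²/8)(θ − sin θ) = 1.132 m² and P = Dθ/2 = 2.714 m.
Hydraulic radius R = A/P = 1.132/2.714 = 0.4171 m.
V = (1/n) R^(2/3) √S = (1/0.016) × 0.4171^(2/3) × √0.0072 = 2.96 m/s. Hydraulic depth D_h = A/T = 1.132/2.025 = 0.559 m.
Froude number Fr = V/√(g·D_h) = 2.96/√(9.81×0.559) = 1.26, which is greater than 1, so the flow is supercritical.

supercritical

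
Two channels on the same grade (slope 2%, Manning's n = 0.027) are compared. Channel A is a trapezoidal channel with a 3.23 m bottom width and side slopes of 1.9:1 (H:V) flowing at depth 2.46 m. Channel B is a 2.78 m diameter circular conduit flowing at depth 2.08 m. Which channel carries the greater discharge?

Channel A: With bottom width b = 3.23 m and side slope z = 1.9: A = (b + zy)y = (3.23 + 1.9×2.46)×2.46 = 19.44 m²; P = b + 2y√(1+z²) = 3.23 + 2×2.46×2.147 = 13.79 m. Hydraulic radius R = A/P = 19.44/13.79 = 1.41 m. Q_A = (1/0.027)·19.44·1.41^(2/3)·√0.02 = 128 m³/s.
Channel B: For a circular section of diameter D = 2.78 m at depth y = 2.08 m, the central angle is θ = 2 arccos(1 − 2y/D) = 4.18 rad. Then A = (D²/8)(θ − sin θ) = 4.871 m² and P = Dθ/2 = 5.811 m. Hydraulic radius R = A/P = 4.871/5.811 = 0.8383 m. Q_B = (1/0.027)·4.871·0.8383^(2/3)·√0.02 = 22.68 m³/s.
Q_A = 128 m³/s vs Q_B = 22.68 m³/s, so channel A carries more.

channel A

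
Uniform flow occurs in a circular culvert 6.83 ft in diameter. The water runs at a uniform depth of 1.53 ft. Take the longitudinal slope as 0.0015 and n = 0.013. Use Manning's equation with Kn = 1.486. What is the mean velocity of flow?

For a circular section of diameter D = 6.83 ft at depth y = 1.53 ft, the central angle is θ = 2 arccos(1 − 2y/D) = 1.972 rad. Then A = (D²/8)(θ − sin θ) = 6.132 ft² and P = Dθ/2 = 6.735 ft.
Hydraulic radius R = A/P = 6.132/6.735 = 0.9105 ft.
From Manning's equation, V = (1.486/n) R^(2/3) S^(1/2) = (1.486/0.013) × 0.9105^(2/3) × 0.0015^(1/2) = 4.16 ft/s.

V = 4.16 ft/s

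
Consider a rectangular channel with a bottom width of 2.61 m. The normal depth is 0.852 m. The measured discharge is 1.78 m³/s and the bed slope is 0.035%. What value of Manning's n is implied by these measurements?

Flow area A = b·y = 2.61 × 0.852 = 2.224 m². Wetted perimeter P = b + 2y = 2.61 + 2×0.852 = 4.314 m.
Hydraulic radius R = A/P = 2.224/4.314 = 0.5155 m.
Rearranging Manning's equation: n = (1/Q) A R^(2/3) S^(1/2) = (1/1.78) × 2.224 × 0.5155^(2/3) × √0.00035 = 0.015.

n = 0.015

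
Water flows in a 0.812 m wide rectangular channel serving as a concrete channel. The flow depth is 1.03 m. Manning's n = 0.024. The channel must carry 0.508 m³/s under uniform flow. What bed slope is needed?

S = 0.0011

Flow area A = b·y = 0.812 × 1.03 = 0.8364 m². Wetted perimeter P = b + 2y = 0.812 + 2×1.03 = 2.872 m.
Hydraulic radius R = A/P = 0.8364/2.872 = 0.2912 m.
From Manning's equation, S = [nQ / (1 A R^(2/3))]² = [0.024 × 0.508 / (1 × 0.8364 × 0.2912^(2/3))]² = 0.0011.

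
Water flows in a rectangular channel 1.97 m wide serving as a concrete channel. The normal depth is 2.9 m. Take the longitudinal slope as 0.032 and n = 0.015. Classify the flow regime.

supercritical

Flow area A = b·y = 1.97 × 2.9 = 5.713 m². Wetted perimeter P = b + 2y = 1.97 + 2×2.9 = 7.77 m.
Hydraulic radius R = A/P = 5.713/7.77 = 0.7353 m.
V = (1/n) R^(2/3) √S = (1/0.015) × 0.7353^(2/3) × √0.032 = 9.715 m/s. Hydraulic depth D_h = A/T = 5.713/1.97 = 2.9 m.
Froude number Fr = V/√(g·D_h) = 9.715/√(9.81×2.9) = 1.82, which is greater than 1, so the flow is supercritical.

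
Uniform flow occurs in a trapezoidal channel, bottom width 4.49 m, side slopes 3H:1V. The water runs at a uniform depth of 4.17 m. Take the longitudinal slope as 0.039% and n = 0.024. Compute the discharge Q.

Q = 102 m³/s

With bottom width b = 4.49 m and side slope z = 3: A = (b + zy)y = (4.49 + 3×4.17)×4.17 = 70.89 m²; P = b + 2y√(1+z²) = 4.49 + 2×4.17×3.162 = 30.86 m.
Hydraulic radius R = A/P = 70.89/30.86 = 2.297 m.
Manning's equation: Q = (1/n) A R^(2/3) S^(1/2) = (1/0.024) × 70.89 × 2.297^(2/3) × 0.00039^(1/2) = 102 m³/s.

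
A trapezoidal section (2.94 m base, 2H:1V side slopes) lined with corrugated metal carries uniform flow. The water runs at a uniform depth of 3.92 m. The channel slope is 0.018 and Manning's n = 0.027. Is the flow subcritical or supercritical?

With bottom width b = 2.94 m and side slope z = 2: A = (b + zy)y = (2.94 + 2×3.92)×3.92 = 42.26 m²; P = b + 2y√(1+z²) = 2.94 + 2×3.92×2.236 = 20.47 m.
Hydraulic radius R = A/P = 42.26/20.47 = 2.064 m.
V = (1/n) R^(2/3) √S = (1/0.027) × 2.064^(2/3) × √0.018 = 8.056 m/s. Hydraulic depth D_h = A/T = 42.26/18.62 = 2.269 m.
Froude number Fr = V/√(g·D_h) = 8.056/√(9.81×2.269) = 1.71, which is greater than 1, so the flow is supercritical.

supercritical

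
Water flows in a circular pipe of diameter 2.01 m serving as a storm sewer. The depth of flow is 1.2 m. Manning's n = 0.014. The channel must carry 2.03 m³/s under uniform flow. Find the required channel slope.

S = 0.000452

For a circular section of diameter D = 2.01 m at depth y = 1.2 m, the central angle is θ = 2 arccos(1 − 2y/D) = 3.532 rad. Then A = (D²/8)(θ − sin θ) = 1.976 m² and P = Dθ/2 = 3.55 m.
Hydraulic radius R = A/P = 1.976/3.55 = 0.5567 m.
From Manning's equation, S = [nQ / (1 A R^(2/3))]² = [0.014 × 2.03 / (1 × 1.976 × 0.5567^(2/3))]² = 0.000452.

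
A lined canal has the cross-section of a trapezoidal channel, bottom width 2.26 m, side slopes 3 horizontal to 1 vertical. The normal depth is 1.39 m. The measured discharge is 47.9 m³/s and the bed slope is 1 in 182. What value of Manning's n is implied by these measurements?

n = 0.012

With bottom width b = 2.26 m and side slope z = 3: A = (b + zy)y = (2.26 + 3×1.39)×1.39 = 8.938 m²; P = b + 2y√(1+z²) = 2.26 + 2×1.39×3.162 = 11.05 m.
Hydraulic radius R = A/P = 8.938/11.05 = 0.8088 m.
Rearranging Manning's equation: n = (1/Q) A R^(2/3) S^(1/2) = (1/47.9) × 8.938 × 0.8088^(2/3) × √0.005495 = 0.012.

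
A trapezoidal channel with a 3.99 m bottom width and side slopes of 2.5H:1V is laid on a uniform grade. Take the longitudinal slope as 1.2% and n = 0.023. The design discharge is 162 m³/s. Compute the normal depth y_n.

y_n = 2.53 m

Manning's equation rearranged: A R^(2/3) = nQ / (1·√S) = 0.023 × 162 / (√0.012) = 34.01.
Try y = 3.18 m: A R^(2/3) = 56.15 — over.
Try y = 1.99 m: A R^(2/3) = 20.29 — short.
Try y = 2.53 m: A R^(2/3) = 33.92 — close enough.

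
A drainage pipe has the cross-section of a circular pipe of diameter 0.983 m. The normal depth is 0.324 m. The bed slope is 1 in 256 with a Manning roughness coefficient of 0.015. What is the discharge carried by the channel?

Q = 0.291 m³/s

For a circular section of diameter D = 0.983 m at depth y = 0.324 m, the central angle is θ = 2 arccos(1 − 2y/D) = 2.446 rad. Then A = (D²/8)(θ − sin θ) = 0.2181 m² and P = Dθ/2 = 1.202 m.
Hydraulic radius R = A/P = 0.2181/1.202 = 0.1814 m.
Manning's equation: Q = (1/n) A R^(2/3) S^(1/2) = (1/0.015) × 0.2181 × 0.1814^(2/3) × 0.003906^(1/2) = 0.291 m³/s.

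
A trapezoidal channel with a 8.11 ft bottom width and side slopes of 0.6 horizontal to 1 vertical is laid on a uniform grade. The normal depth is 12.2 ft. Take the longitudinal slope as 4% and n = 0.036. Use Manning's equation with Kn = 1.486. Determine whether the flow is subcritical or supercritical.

With bottom width b = 8.11 ft and side slope z = 0.6: A = (b + zy)y = (8.11 + 0.6×12.2)×12.2 = 188.2 ft²; P = b + 2y√(1+z²) = 8.11 + 2×12.2×1.166 = 36.57 ft.
Hydraulic radius R = A/P = 188.2/36.57 = 5.148 ft.
V = (1.486/n) R^(2/3) √S = (1.486/0.036) × 5.148^(2/3) × √0.04 = 24.61 ft/s. Hydraulic depth D_h = A/T = 188.2/22.75 = 8.275 ft.
Froude number Fr = V/√(g·D_h) = 24.61/√(32.2×8.275) = 1.51, which is greater than 1, so the flow is supercritical.

supercritical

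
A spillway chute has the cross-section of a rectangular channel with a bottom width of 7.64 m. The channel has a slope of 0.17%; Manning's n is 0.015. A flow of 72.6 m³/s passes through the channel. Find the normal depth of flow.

Manning's equation rearranged: A R^(2/3) = nQ / (1·√S) = 0.015 × 72.6 / (√0.0017) = 26.41.
At y = 3.09 m: A R^(2/3) = 33.74 — over.
At y = 2 m: A R^(2/3) = 18.32 — short.
At y = 2.59 m: A R^(2/3) = 26.43 — close enough.

y_n = 2.59 m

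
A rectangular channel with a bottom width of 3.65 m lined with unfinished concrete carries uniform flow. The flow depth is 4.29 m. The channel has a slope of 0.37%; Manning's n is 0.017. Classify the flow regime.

subcritical

Flow area A = b·y = 3.65 × 4.29 = 15.66 m². Wetted perimeter P = b + 2y = 3.65 + 2×4.29 = 12.23 m.
Hydraulic radius R = A/P = 15.66/12.23 = 1.28 m.
V = (1/n) R^(2/3) √S = (1/0.017) × 1.28^(2/3) × √0.0037 = 4.219 m/s. Hydraulic depth D_h = A/T = 15.66/3.65 = 4.29 m.
Froude number Fr = V/√(g·D_h) = 4.219/√(9.81×4.29) = 0.65, which is less than 1, so the flow is subcritical.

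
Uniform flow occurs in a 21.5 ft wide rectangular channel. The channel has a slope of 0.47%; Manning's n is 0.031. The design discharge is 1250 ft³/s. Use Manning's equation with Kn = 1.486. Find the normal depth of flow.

Manning's equation rearranged: A R^(2/3) = nQ / (1.486·√S) = 0.031 × 1250 / (1.486 × √0.0047) = 380.4.
Trying y = 5.24 ft: A R^(2/3) = 260.8 — low.
Trying y = 8.55 ft: A R^(2/3) = 520.3 — high.
Trying y = 6.82 ft: A R^(2/3) = 380 — ≈ 380.4.

y_n = 6.82 ft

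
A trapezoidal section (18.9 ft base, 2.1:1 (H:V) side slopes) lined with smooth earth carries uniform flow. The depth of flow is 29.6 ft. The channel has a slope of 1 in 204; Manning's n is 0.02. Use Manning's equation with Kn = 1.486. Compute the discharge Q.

With bottom width b = 18.9 ft and side slope z = 2.1: A = (b + zy)y = (18.9 + 2.1×29.6)×29.6 = 2399 ft²; P = b + 2y√(1+z²) = 18.9 + 2×29.6×2.326 = 156.6 ft.
Hydraulic radius R = A/P = 2399/156.6 = 15.32 ft.
Manning's equation: Q = (1.486/n) A R^(2/3) S^(1/2) = (1.486/0.02) × 2399 × 15.32^(2/3) × 0.004902^(1/2) = 77000 ft³/s.

Q = 77000 ft³/s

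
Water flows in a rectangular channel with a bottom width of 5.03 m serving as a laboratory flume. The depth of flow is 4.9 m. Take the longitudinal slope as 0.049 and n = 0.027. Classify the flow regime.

supercritical

Flow area A = b·y = 5.03 × 4.9 = 24.65 m². Wetted perimeter P = b + 2y = 5.03 + 2×4.9 = 14.83 m.
Hydraulic radius R = A/P = 24.65/14.83 = 1.662 m.
V = (1/n) R^(2/3) √S = (1/0.027) × 1.662^(2/3) × √0.049 = 11.5 m/s. Hydraulic depth D_h = A/T = 24.65/5.03 = 4.9 m.
Froude number Fr = V/√(g·D_h) = 11.5/√(9.81×4.9) = 1.66, which is greater than 1, so the flow is supercritical.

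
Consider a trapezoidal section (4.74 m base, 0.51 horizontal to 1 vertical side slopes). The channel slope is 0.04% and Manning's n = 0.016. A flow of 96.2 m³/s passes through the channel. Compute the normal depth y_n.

y_n = 5.58 m

Manning's equation rearranged: A R^(2/3) = nQ / (1·√S) = 0.016 × 96.2 / (√0.0004) = 76.96.
Try y = 4.41 m: A R^(2/3) = 50.63 — too small.
Try y = 6.58 m: A R^(2/3) = 104.1 — too large.
Try y = 5.58 m: A R^(2/3) = 76.96 — matches.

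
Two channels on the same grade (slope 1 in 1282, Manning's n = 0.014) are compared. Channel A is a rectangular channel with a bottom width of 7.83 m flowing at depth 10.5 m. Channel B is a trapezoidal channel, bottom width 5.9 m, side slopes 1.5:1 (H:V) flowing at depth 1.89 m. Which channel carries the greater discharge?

Channel A: Flow area A = b·y = 7.83 × 10.5 = 82.22 m². Wetted perimeter P = b + 2y = 7.83 + 2×10.5 = 28.83 m. Hydraulic radius R = A/P = 82.22/28.83 = 2.852 m. Q_A = (1/0.014)·82.22·2.852^(2/3)·√0.00078 = 329.8 m³/s.
Channel B: With bottom width b = 5.9 m and side slope z = 1.5: A = (b + zy)y = (5.9 + 1.5×1.89)×1.89 = 16.51 m²; P = b + 2y√(1+z²) = 5.9 + 2×1.89×1.803 = 12.71 m. Hydraulic radius R = A/P = 16.51/12.71 = 1.298 m. Q_B = (1/0.014)·16.51·1.298^(2/3)·√0.00078 = 39.2 m³/s.
Q_A = 329.8 m³/s vs Q_B = 39.2 m³/s, so channel A carries more.

channel A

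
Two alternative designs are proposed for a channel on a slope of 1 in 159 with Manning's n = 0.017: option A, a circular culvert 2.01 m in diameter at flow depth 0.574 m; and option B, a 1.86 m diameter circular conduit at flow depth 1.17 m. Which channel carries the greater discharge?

Channel A: For a circular section of diameter D = 2.01 m at depth y = 0.574 m, the central angle is θ = 2 arccos(1 − 2y/D) = 2.255 rad. Then A = (D²/8)(θ − sin θ) = 0.7476 m² and P = Dθ/2 = 2.266 m. Hydraulic radius R = A/P = 0.7476/2.266 = 0.3298 m. Q_A = (1/0.017)·0.7476·0.3298^(2/3)·√0.006289 = 1.665 m³/s.
Channel B: For a circular section of diameter D = 1.86 m at depth y = 1.17 m, the central angle is θ = 2 arccos(1 − 2y/D) = 3.664 rad. Then A = (D²/8)(θ − sin θ) = 1.8 m² and P = Dθ/2 = 3.407 m. Hydraulic radius R = A/P = 1.8/3.407 = 0.5283 m. Q_B = (1/0.017)·1.8·0.5283^(2/3)·√0.006289 = 5.487 m³/s.
Q_A = 1.665 m³/s vs Q_B = 5.487 m³/s, so channel B carries more.

channel B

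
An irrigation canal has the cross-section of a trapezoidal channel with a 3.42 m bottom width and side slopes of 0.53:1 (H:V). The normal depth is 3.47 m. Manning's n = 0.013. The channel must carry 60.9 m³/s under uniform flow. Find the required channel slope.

S = 0.00099

With bottom width b = 3.42 m and side slope z = 0.53: A = (b + zy)y = (3.42 + 0.53×3.47)×3.47 = 18.25 m²; P = b + 2y√(1+z²) = 3.42 + 2×3.47×1.132 = 11.27 m.
Hydraulic radius R = A/P = 18.25/11.27 = 1.619 m.
From Manning's equation, S = [nQ / (1 A R^(2/3))]² = [0.013 × 60.9 / (1 × 18.25 × 1.619^(2/3))]² = 0.00099.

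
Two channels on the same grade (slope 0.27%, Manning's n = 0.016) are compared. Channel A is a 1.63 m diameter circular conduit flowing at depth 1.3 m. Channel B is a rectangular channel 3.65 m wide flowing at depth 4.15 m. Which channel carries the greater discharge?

Channel A: For a circular section of diameter D = 1.63 m at depth y = 1.3 m, the central angle is θ = 2 arccos(1 − 2y/D) = 4.416 rad. Then A = (D²/8)(θ − sin θ) = 1.784 m² and P = Dθ/2 = 3.599 m. Hydraulic radius R = A/P = 1.784/3.599 = 0.4958 m. Q_A = (1/0.016)·1.784·0.4958^(2/3)·√0.0027 = 3.63 m³/s.
Channel B: Flow area A = b·y = 3.65 × 4.15 = 15.15 m². Wetted perimeter P = b + 2y = 3.65 + 2×4.15 = 11.95 m. Hydraulic radius R = A/P = 15.15/11.95 = 1.268 m. Q_B = (1/0.016)·15.15·1.268^(2/3)·√0.0027 = 57.62 m³/s.
Q_A = 3.63 m³/s vs Q_B = 57.62 m³/s, so channel B carries more.

channel B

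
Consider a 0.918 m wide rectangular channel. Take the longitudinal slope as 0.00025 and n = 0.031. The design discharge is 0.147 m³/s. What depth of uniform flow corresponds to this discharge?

Manning's equation rearranged: A R^(2/3) = nQ / (1·√S) = 0.031 × 0.147 / (√0.00025) = 0.2882.
Try y = 0.891 m: A R^(2/3) = 0.3689 — high.
Try y = 0.73 m: A R^(2/3) = 0.2881 — close enough.

y_n = 0.73 m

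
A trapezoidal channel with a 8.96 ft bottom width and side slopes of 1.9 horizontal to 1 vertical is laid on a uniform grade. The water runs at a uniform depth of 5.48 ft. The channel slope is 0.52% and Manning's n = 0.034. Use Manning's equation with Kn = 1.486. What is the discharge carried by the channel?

Q = 737 ft³/s

With bottom width b = 8.96 ft and side slope z = 1.9: A = (b + zy)y = (8.96 + 1.9×5.48)×5.48 = 106.2 ft²; P = b + 2y√(1+z²) = 8.96 + 2×5.48×2.147 = 32.49 ft.
Hydraulic radius R = A/P = 106.2/32.49 = 3.267 ft.
Manning's equation: Q = (1.486/n) A R^(2/3) S^(1/2) = (1.486/0.034) × 106.2 × 3.267^(2/3) × 0.0052^(1/2) = 737 ft³/s.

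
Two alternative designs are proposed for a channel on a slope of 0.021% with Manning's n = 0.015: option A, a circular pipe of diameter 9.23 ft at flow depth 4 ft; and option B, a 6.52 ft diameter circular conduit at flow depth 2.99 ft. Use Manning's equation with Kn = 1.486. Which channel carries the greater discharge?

Channel A: For a circular section of diameter D = 9.23 ft at depth y = 4 ft, the central angle is θ = 2 arccos(1 − 2y/D) = 2.874 rad. Then A = (D²/8)(θ − sin θ) = 27.8 ft² and P = Dθ/2 = 13.26 ft. Hydraulic radius R = A/P = 27.8/13.26 = 2.095 ft. Q_A = (1.486/0.015)·27.8·2.095^(2/3)·√0.00021 = 65.34 ft³/s.
Channel B: For a circular section of diameter D = 6.52 ft at depth y = 2.99 ft, the central angle is θ = 2 arccos(1 − 2y/D) = 2.976 rad. Then A = (D²/8)(θ − sin θ) = 14.94 ft² and P = Dθ/2 = 9.701 ft. Hydraulic radius R = A/P = 14.94/9.701 = 1.54 ft. Q_B = (1.486/0.015)·14.94·1.54^(2/3)·√0.00021 = 28.59 ft³/s.
Q_A = 65.34 ft³/s vs Q_B = 28.59 ft³/s, so channel A carries more.

channel A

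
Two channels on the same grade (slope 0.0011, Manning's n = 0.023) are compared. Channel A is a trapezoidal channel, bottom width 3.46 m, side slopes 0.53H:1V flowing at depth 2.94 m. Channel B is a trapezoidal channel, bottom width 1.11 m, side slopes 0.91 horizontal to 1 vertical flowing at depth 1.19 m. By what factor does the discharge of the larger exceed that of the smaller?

Channel A: With bottom width b = 3.46 m and side slope z = 0.53: A = (b + zy)y = (3.46 + 0.53×2.94)×2.94 = 14.75 m²; P = b + 2y√(1+z²) = 3.46 + 2×2.94×1.132 = 10.11 m. Hydraulic radius R = A/P = 14.75/10.11 = 1.459 m. Q_A = (1/0.023)·14.75·1.459^(2/3)·√0.0011 = 27.36 m³/s.
Channel B: With bottom width b = 1.11 m and side slope z = 0.91: A = (b + zy)y = (1.11 + 0.91×1.19)×1.19 = 2.61 m²; P = b + 2y√(1+z²) = 1.11 + 2×1.19×1.352 = 4.328 m. Hydraulic radius R = A/P = 2.61/4.328 = 0.603 m. Q_B = (1/0.023)·2.61·0.603^(2/3)·√0.0011 = 2.686 m³/s.
The larger discharge is 27.36 m³/s and the smaller is 2.686 m³/s; the ratio is 10.2.

10.2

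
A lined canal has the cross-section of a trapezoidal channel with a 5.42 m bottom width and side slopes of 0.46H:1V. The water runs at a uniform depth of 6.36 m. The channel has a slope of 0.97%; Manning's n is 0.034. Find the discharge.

With bottom width b = 5.42 m and side slope z = 0.46: A = (b + zy)y = (5.42 + 0.46×6.36)×6.36 = 53.08 m²; P = b + 2y√(1+z²) = 5.42 + 2×6.36×1.101 = 19.42 m.
Hydraulic radius R = A/P = 53.08/19.42 = 2.733 m.
Manning's equation: Q = (1/n) A R^(2/3) S^(1/2) = (1/0.034) × 53.08 × 2.733^(2/3) × 0.0097^(1/2) = 301 m³/s.

Q = 301 m³/s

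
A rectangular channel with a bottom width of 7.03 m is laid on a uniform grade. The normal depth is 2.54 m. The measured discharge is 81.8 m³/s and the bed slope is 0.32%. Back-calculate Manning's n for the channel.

Flow area A = b·y = 7.03 × 2.54 = 17.86 m². Wetted perimeter P = b + 2y = 7.03 + 2×2.54 = 12.11 m.
Hydraulic radius R = A/P = 17.86/12.11 = 1.475 m.
Rearranging Manning's equation: n = (1/Q) A R^(2/3) S^(1/2) = (1/81.8) × 17.86 × 1.475^(2/3) × √0.0032 = 0.016.

n = 0.016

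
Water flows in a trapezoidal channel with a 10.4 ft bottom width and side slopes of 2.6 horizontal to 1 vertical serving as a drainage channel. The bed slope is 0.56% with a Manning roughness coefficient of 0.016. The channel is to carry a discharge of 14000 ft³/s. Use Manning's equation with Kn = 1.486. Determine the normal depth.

y_n = 12.8 ft

Manning's equation rearranged: A R^(2/3) = nQ / (1.486·√S) = 0.016 × 14000 / (1.486 × √0.0056) = 2014.
Trying y = 8.83 ft: A R^(2/3) = 854.7 — short.
Trying y = 12.8 ft: A R^(2/3) = 2015 — close enough.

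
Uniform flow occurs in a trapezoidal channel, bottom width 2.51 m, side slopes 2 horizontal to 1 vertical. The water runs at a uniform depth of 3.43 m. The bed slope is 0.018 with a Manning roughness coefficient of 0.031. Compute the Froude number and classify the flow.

With bottom width b = 2.51 m and side slope z = 2: A = (b + zy)y = (2.51 + 2×3.43)×3.43 = 32.14 m²; P = b + 2y√(1+z²) = 2.51 + 2×3.43×2.236 = 17.85 m.
Hydraulic radius R = A/P = 32.14/17.85 = 1.801 m.
V = (1/n) R^(2/3) √S = (1/0.031) × 1.801^(2/3) × √0.018 = 6.405 m/s. Hydraulic depth D_h = A/T = 32.14/16.23 = 1.98 m.
Froude number Fr = V/√(g·D_h) = 6.405/√(9.81×1.98) = 1.45, which is greater than 1, so the flow is supercritical.

supercritical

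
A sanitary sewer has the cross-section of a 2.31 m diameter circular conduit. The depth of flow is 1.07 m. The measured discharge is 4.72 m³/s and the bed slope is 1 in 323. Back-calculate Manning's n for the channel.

For a circular section of diameter D = 2.31 m at depth y = 1.07 m, the central angle is θ = 2 arccos(1 − 2y/D) = 2.994 rad. Then A = (D²/8)(θ − sin θ) = 1.899 m² and P = Dθ/2 = 3.458 m.
Hydraulic radius R = A/P = 1.899/3.458 = 0.5492 m.
Rearranging Manning's equation: n = (1/Q) A R^(2/3) S^(1/2) = (1/4.72) × 1.899 × 0.5492^(2/3) × √0.003096 = 0.015.

n = 0.015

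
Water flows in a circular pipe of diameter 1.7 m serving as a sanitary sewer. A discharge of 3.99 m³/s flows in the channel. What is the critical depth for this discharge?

At critical depth, Q² T / (g A³) = 1, i.e. A³/T = Q²/g = 3.99²/9.81 = 1.623.
At y = 1.22 m: A³/T = 3.462 — high.
At y = 0.858 m: A³/T = 0.8912 — low.
At y = 1 m: A³/T = 1.6 — ≈ 1.623.

y_c = 1 m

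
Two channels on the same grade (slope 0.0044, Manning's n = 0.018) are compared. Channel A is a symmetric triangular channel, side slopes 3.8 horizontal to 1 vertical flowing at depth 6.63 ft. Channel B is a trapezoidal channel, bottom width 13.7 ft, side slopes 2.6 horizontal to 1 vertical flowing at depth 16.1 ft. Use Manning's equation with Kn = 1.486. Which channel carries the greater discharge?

channel B

Channel A: For a triangular section with side slope z = 3.8: A = zy² = 3.8×6.63² = 167 ft²; P = 2y√(1+z²) = 2×6.63×3.929 = 52.1 ft. Hydraulic radius R = A/P = 167/52.1 = 3.206 ft. Q_A = (1.486/0.018)·167·3.206^(2/3)·√0.0044 = 1989 ft³/s.
Channel B: With bottom width b = 13.7 ft and side slope z = 2.6: A = (b + zy)y = (13.7 + 2.6×16.1)×16.1 = 894.5 ft²; P = b + 2y√(1+z²) = 13.7 + 2×16.1×2.786 = 103.4 ft. Hydraulic radius R = A/P = 894.5/103.4 = 8.651 ft. Q_B = (1.486/0.018)·894.5·8.651^(2/3)·√0.0044 = 20640 ft³/s.
Q_A = 1989 ft³/s vs Q_B = 20640 ft³/s, so channel B carries more.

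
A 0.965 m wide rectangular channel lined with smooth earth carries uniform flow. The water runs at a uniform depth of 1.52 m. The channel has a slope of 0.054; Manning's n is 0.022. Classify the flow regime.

supercritical

Flow area A = b·y = 0.965 × 1.52 = 1.467 m². Wetted perimeter P = b + 2y = 0.965 + 2×1.52 = 4.005 m.
Hydraulic radius R = A/P = 1.467/4.005 = 0.3662 m.
V = (1/n) R^(2/3) √S = (1/0.022) × 0.3662^(2/3) × √0.054 = 5.407 m/s. Hydraulic depth D_h = A/T = 1.467/0.965 = 1.52 m.
Froude number Fr = V/√(g·D_h) = 5.407/√(9.81×1.52) = 1.4, which is greater than 1, so the flow is supercritical.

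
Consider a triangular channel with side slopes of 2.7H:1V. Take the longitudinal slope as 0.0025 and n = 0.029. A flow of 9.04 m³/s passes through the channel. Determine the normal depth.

Manning's equation rearranged: A R^(2/3) = nQ / (1·√S) = 0.029 × 9.04 / (√0.0025) = 5.243.
Trying y = 1.36 m: A R^(2/3) = 3.7 — short.
Trying y = 1.7 m: A R^(2/3) = 6.708 — over.
Trying y = 1.55 m: A R^(2/3) = 5.243 — ≈ 5.243.

y_n = 1.55 m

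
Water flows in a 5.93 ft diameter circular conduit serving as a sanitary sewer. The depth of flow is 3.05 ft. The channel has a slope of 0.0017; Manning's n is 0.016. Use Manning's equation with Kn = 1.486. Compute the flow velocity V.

For a circular section of diameter D = 5.93 ft at depth y = 3.05 ft, the central angle is θ = 2 arccos(1 − 2y/D) = 3.199 rad. Then A = (D²/8)(θ − sin θ) = 14.31 ft² and P = Dθ/2 = 9.485 ft.
Hydraulic radius R = A/P = 14.31/9.485 = 1.509 ft.
From Manning's equation, V = (1.486/n) R^(2/3) S^(1/2) = (1.486/0.016) × 1.509^(2/3) × 0.0017^(1/2) = 5.04 ft/s.

V = 5.04 ft/s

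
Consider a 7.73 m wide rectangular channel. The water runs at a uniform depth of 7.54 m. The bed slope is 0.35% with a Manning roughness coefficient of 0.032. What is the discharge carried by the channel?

Flow area A = b·y = 7.73 × 7.54 = 58.28 m². Wetted perimeter P = b + 2y = 7.73 + 2×7.54 = 22.81 m.
Hydraulic radius R = A/P = 58.28/22.81 = 2.555 m.
Manning's equation: Q = (1/n) A R^(2/3) S^(1/2) = (1/0.032) × 58.28 × 2.555^(2/3) × 0.0035^(1/2) = 201 m³/s.

Q = 201 m³/s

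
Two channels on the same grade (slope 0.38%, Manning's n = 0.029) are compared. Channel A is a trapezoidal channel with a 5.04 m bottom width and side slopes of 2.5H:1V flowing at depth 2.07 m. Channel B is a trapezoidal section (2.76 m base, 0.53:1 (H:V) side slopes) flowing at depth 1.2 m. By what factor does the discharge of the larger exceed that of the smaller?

Channel A: With bottom width b = 5.04 m and side slope z = 2.5: A = (b + zy)y = (5.04 + 2.5×2.07)×2.07 = 21.15 m²; P = b + 2y√(1+z²) = 5.04 + 2×2.07×2.693 = 16.19 m. Hydraulic radius R = A/P = 21.15/16.19 = 1.306 m. Q_A = (1/0.029)·21.15·1.306^(2/3)·√0.0038 = 53.71 m³/s.
Channel B: With bottom width b = 2.76 m and side slope z = 0.53: A = (b + zy)y = (2.76 + 0.53×1.2)×1.2 = 4.075 m²; P = b + 2y√(1+z²) = 2.76 + 2×1.2×1.132 = 5.476 m. Hydraulic radius R = A/P = 4.075/5.476 = 0.7442 m. Q_B = (1/0.029)·4.075·0.7442^(2/3)·√0.0038 = 7.114 m³/s.
The larger discharge is 53.71 m³/s and the smaller is 7.114 m³/s; the ratio is 7.55.

7.55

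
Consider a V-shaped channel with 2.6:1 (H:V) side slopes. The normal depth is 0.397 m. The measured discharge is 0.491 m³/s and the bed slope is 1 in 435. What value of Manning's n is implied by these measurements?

For a triangular section with side slope z = 2.6: A = zy² = 2.6×0.397² = 0.4098 m²; P = 2y√(1+z²) = 2×0.397×2.786 = 2.212 m.
Hydraulic radius R = A/P = 0.4098/2.212 = 0.1853 m.
Rearranging Manning's equation: n = (1/Q) A R^(2/3) S^(1/2) = (1/0.491) × 0.4098 × 0.1853^(2/3) × √0.002299 = 0.013.

n = 0.013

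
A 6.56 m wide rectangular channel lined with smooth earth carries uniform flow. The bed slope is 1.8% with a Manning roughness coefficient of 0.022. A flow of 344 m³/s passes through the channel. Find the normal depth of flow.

Manning's equation rearranged: A R^(2/3) = nQ / (1·√S) = 0.022 × 344 / (√0.018) = 56.41.
Try y = 6.38 m: A R^(2/3) = 70.07 — too large.
Try y = 4.37 m: A R^(2/3) = 43.57 — too small.
Try y = 5.36 m: A R^(2/3) = 56.46 — ≈ 56.41.

y_n = 5.36 m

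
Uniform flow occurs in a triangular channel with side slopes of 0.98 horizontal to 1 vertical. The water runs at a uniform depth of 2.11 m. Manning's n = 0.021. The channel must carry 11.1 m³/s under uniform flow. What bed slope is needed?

For a triangular section with side slope z = 0.98: A = zy² = 0.98×2.11² = 4.363 m²; P = 2y√(1+z²) = 2×2.11×1.4 = 5.909 m.
Hydraulic radius R = A/P = 4.363/5.909 = 0.7384 m.
From Manning's equation, S = [nQ / (1 A R^(2/3))]² = [0.021 × 11.1 / (1 × 4.363 × 0.7384^(2/3))]² = 0.00428.

S = 0.00428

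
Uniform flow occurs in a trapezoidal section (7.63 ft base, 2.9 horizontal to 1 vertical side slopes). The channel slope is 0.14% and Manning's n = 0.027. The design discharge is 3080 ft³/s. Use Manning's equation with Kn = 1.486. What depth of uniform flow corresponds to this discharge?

Manning's equation rearranged: A R^(2/3) = nQ / (1.486·√S) = 0.027 × 3080 / (1.486 × √0.0014) = 1496.
Try y = 14.1 ft: A R^(2/3) = 2567 — over.
Try y = 9.91 ft: A R^(2/3) = 1091 — short.
Try y = 11.3 ft: A R^(2/3) = 1496 — ≈ 1496.

y_n = 11.3 ft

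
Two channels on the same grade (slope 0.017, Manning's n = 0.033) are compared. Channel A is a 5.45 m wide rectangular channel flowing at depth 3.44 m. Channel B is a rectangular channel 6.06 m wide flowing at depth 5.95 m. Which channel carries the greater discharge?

Channel A: Flow area A = b·y = 5.45 × 3.44 = 18.75 m². Wetted perimeter P = b + 2y = 5.45 + 2×3.44 = 12.33 m. Hydraulic radius R = A/P = 18.75/12.33 = 1.521 m. Q_A = (1/0.033)·18.75·1.521^(2/3)·√0.017 = 97.95 m³/s.
Channel B: Flow area A = b·y = 6.06 × 5.95 = 36.06 m². Wetted perimeter P = b + 2y = 6.06 + 2×5.95 = 17.96 m. Hydraulic radius R = A/P = 36.06/17.96 = 2.008 m. Q_B = (1/0.033)·36.06·2.008^(2/3)·√0.017 = 226.7 m³/s.
Q_A = 97.95 m³/s vs Q_B = 226.7 m³/s, so channel B carries more.

channel B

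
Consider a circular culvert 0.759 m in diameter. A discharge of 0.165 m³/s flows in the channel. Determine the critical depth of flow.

y_c = 0.244 m

At critical depth, Q² T / (g A³) = 1, i.e. A³/T = Q²/g = 0.165²/9.81 = 0.002775.
Try y = 0.19 m: A³/T = 0.001058 — too small.
Try y = 0.27 m: A³/T = 0.004133 — too large.
Try y = 0.244 m: A³/T = 0.002795 — matches.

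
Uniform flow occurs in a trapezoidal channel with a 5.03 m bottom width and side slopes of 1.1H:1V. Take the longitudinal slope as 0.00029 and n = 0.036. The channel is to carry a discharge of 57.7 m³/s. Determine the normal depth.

y_n = 5.49 m

Manning's equation rearranged: A R^(2/3) = nQ / (1·√S) = 0.036 × 57.7 / (√0.00029) = 122.
At y = 6.97 m: A R^(2/3) = 201.5 — over.
At y = 4.51 m: A R^(2/3) = 81.75 — short.
At y = 5.49 m: A R^(2/3) = 122 — close enough.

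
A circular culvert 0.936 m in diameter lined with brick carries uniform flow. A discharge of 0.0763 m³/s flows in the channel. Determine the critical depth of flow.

y_c = 0.155 m

At critical depth, Q² T / (g A³) = 1, i.e. A³/T = Q²/g = 0.0763²/9.81 = 0.0005934.
Try y = 0.17 m: A³/T = 0.0008605 — high.
Try y = 0.137 m: A³/T = 0.0003683 — low.
Try y = 0.155 m: A³/T = 0.0005986 — matches.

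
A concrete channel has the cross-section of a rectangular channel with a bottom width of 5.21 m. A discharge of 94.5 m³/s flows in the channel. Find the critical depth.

y_c = 3.22 m

For a rectangular channel, critical depth y_c = (q²/g)^(1/3) where q = Q/b = 94.5/5.21 = 18.14 m²/s.
So y_c = (18.14²/9.81)^(1/3) = 3.22 m.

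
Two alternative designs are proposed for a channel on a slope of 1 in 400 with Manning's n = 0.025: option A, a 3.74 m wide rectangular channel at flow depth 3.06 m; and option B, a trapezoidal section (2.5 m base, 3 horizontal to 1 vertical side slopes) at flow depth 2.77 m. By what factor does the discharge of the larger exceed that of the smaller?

3.1

Channel A: Flow area A = b·y = 3.74 × 3.06 = 11.44 m². Wetted perimeter P = b + 2y = 3.74 + 2×3.06 = 9.86 m. Hydraulic radius R = A/P = 11.44/9.86 = 1.161 m. Q_A = (1/0.025)·11.44·1.161^(2/3)·√0.0025 = 25.28 m³/s.
Channel B: With bottom width b = 2.5 m and side slope z = 3: A = (b + zy)y = (2.5 + 3×2.77)×2.77 = 29.94 m²; P = b + 2y√(1+z²) = 2.5 + 2×2.77×3.162 = 20.02 m. Hydraulic radius R = A/P = 29.94/20.02 = 1.496 m. Q_B = (1/0.025)·29.94·1.496^(2/3)·√0.0025 = 78.33 m³/s.
The larger discharge is 78.33 m³/s and the smaller is 25.28 m³/s; the ratio is 3.1.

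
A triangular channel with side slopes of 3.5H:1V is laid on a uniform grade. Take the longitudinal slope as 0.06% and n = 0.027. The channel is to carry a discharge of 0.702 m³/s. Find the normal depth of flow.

Manning's equation rearranged: A R^(2/3) = nQ / (1·√S) = 0.027 × 0.702 / (√0.0006) = 0.7738.
Try y = 0.47 m: A R^(2/3) = 0.2868 — low.
Try y = 0.682 m: A R^(2/3) = 0.7741 — ≈ 0.7738.

y_n = 0.682 m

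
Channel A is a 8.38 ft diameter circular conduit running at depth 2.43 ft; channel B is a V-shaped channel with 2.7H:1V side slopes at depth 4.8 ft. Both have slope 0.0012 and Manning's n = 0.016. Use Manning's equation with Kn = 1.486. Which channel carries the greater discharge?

Channel A: For a circular section of diameter D = 8.38 ft at depth y = 2.43 ft, the central angle is θ = 2 arccos(1 − 2y/D) = 2.275 rad. Then A = (D²/8)(θ − sin θ) = 13.27 ft² and P = Dθ/2 = 9.531 ft. Hydraulic radius R = A/P = 13.27/9.531 = 1.393 ft. Q_A = (1.486/0.016)·13.27·1.393^(2/3)·√0.0012 = 53.26 ft³/s.
Channel B: For a triangular section with side slope z = 2.7: A = zy² = 2.7×4.8² = 62.21 ft²; P = 2y√(1+z²) = 2×4.8×2.879 = 27.64 ft. Hydraulic radius R = A/P = 62.21/27.64 = 2.251 ft. Q_B = (1.486/0.016)·62.21·2.251^(2/3)·√0.0012 = 343.7 ft³/s.
Q_A = 53.26 ft³/s vs Q_B = 343.7 ft³/s, so channel B carries more.

channel B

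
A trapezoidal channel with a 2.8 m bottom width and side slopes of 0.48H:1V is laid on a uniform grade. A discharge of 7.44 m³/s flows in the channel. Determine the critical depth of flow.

At critical depth, Q² T / (g A³) = 1, i.e. A³/T = Q²/g = 7.44²/9.81 = 5.643.
Trying y = 0.764 m: A³/T = 4.008 — too small.
Trying y = 0.852 m: A³/T = 5.649 — matches.

y_c = 0.852 m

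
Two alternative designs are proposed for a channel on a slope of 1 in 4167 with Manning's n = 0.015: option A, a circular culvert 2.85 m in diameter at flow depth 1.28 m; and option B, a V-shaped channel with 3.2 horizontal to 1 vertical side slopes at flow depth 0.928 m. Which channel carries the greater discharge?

Channel A: For a circular section of diameter D = 2.85 m at depth y = 1.28 m, the central angle is θ = 2 arccos(1 − 2y/D) = 2.938 rad. Then A = (D²/8)(θ − sin θ) = 2.777 m² and P = Dθ/2 = 4.186 m. Hydraulic radius R = A/P = 2.777/4.186 = 0.6634 m. Q_A = (1/0.015)·2.777·0.6634^(2/3)·√0.00024 = 2.182 m³/s.
Channel B: For a triangular section with side slope z = 3.2: A = zy² = 3.2×0.928² = 2.756 m²; P = 2y√(1+z²) = 2×0.928×3.353 = 6.222 m. Hydraulic radius R = A/P = 2.756/6.222 = 0.4429 m. Q_B = (1/0.015)·2.756·0.4429^(2/3)·√0.00024 = 1.654 m³/s.
Q_A = 2.182 m³/s vs Q_B = 1.654 m³/s, so channel A carries more.

channel A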